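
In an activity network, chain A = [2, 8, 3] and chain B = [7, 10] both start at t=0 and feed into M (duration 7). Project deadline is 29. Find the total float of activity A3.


Forward pass: ES(A3) = sum of predecessors on chain A = 10
EF = ES + duration = 10 + 3 = 13
Backward pass: LF(M) = deadline = 29; LS(M) = 29 - 7 = 22
LF(A3) = LS(M) - sum(successors on chain A) = 22 - 0 = 22
LS = LF - duration = 22 - 3 = 19
Total float = LS - ES = 19 - 10 = 9

9


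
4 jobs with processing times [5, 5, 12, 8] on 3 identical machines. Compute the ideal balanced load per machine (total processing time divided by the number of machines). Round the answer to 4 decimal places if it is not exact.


Total processing time = 5 + 5 + 12 + 8 = 30
Number of machines = 3
Ideal balanced load = 30 / 3 = 10.0

10.0


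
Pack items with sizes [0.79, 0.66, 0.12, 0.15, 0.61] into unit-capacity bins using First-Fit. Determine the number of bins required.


Place items sequentially using First-Fit:
  Item 0.79 -> new Bin 1
  Item 0.66 -> new Bin 2
  Item 0.12 -> Bin 1 (now 0.91)
  Item 0.15 -> Bin 2 (now 0.81)
  Item 0.61 -> new Bin 3
Total bins used = 3

3


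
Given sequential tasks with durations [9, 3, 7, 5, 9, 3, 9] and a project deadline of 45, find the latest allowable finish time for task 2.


LF(activity 2) = deadline - sum of successor durations
Successors: activities 3 through 7 with durations [7, 5, 9, 3, 9]
Sum of successor durations = 33
LF = 45 - 33 = 12

12


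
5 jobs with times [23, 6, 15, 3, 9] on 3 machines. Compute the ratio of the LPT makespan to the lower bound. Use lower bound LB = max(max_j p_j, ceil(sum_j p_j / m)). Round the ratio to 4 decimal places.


LPT order: [23, 15, 9, 6, 3]
Machine loads after assignment: [23, 18, 15]
LPT makespan = 23
Lower bound = max(max_job, ceil(total/3)) = max(23, 19) = 23
Ratio = 23 / 23 = 1.0

1.0


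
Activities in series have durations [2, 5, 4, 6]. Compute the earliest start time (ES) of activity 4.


Activity 4 starts after activities 1 through 3 complete.
Predecessor durations: [2, 5, 4]
ES = 2 + 5 + 4 = 11

11


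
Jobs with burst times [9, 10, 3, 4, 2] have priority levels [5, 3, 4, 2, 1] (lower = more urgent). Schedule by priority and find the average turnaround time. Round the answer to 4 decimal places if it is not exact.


Sort by priority (ascending = highest first):
Order: [(1, 2), (2, 4), (3, 10), (4, 3), (5, 9)]
Completion times:
  Priority 1, burst=2, C=2
  Priority 2, burst=4, C=6
  Priority 3, burst=10, C=16
  Priority 4, burst=3, C=19
  Priority 5, burst=9, C=28
Average turnaround = 71/5 = 14.2

14.2


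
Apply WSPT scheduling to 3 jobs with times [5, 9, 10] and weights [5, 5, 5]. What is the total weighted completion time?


Compute p/w ratios and sort ascending (WSPT): [(5, 5), (9, 5), (10, 5)]
Compute weighted completion times:
  Job (p=5,w=5): C=5, w*C=5*5=25
  Job (p=9,w=5): C=14, w*C=5*14=70
  Job (p=10,w=5): C=24, w*C=5*24=120
Total weighted completion time = 215

215


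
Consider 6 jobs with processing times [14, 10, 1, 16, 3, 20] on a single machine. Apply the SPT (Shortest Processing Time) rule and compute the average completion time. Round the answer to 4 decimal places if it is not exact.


Sort jobs by processing time (SPT order): [1, 3, 10, 14, 16, 20]
Compute completion times sequentially:
  Job 1: processing = 1, completes at 1
  Job 2: processing = 3, completes at 4
  Job 3: processing = 10, completes at 14
  Job 4: processing = 14, completes at 28
  Job 5: processing = 16, completes at 44
  Job 6: processing = 20, completes at 64
Sum of completion times = 155
Average completion time = 155/6 = 25.8333

25.8333


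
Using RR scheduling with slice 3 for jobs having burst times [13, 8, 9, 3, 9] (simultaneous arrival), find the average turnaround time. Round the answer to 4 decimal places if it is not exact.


Time quantum = 3
Execution trace:
  J1 runs 3 units, time = 3
  J2 runs 3 units, time = 6
  J3 runs 3 units, time = 9
  J4 runs 3 units, time = 12
  J5 runs 3 units, time = 15
  J1 runs 3 units, time = 18
  J2 runs 3 units, time = 21
  J3 runs 3 units, time = 24
  J5 runs 3 units, time = 27
  J1 runs 3 units, time = 30
  J2 runs 2 units, time = 32
  J3 runs 3 units, time = 35
  J5 runs 3 units, time = 38
  J1 runs 3 units, time = 41
  J1 runs 1 units, time = 42
Finish times: [42, 32, 35, 12, 38]
Average turnaround = 159/5 = 31.8

31.8


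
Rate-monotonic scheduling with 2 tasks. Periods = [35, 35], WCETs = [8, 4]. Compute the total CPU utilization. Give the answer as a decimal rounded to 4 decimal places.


Compute individual utilizations (exact fractions):
  Task 1: C/T = 8/35 (approx. 0.2286)
  Task 2: C/T = 4/35 (approx. 0.1143)
Total utilization U = 8/35 + 4/35 = 12/35
Rounded to 4 decimal places: U = 0.3429
RM (Liu & Layland) bound for 2 tasks = 0.828427; compare with U = 12/35 (approx. 0.342857)
U <= bound, so schedulable by RM sufficient condition.

0.3429


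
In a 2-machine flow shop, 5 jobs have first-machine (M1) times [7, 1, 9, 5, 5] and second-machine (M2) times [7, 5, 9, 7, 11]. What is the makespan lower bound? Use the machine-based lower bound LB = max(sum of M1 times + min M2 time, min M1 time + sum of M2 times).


LB1 = sum(M1 times) + min(M2 times) = 27 + 5 = 32
LB2 = min(M1 times) + sum(M2 times) = 1 + 39 = 40
Lower bound = max(LB1, LB2) = max(32, 40) = 40

40


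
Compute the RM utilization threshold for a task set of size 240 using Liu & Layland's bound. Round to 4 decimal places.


Compute 2^(1/240) = 1.0028922879
Subtract 1: 1.0028922879 - 1 = 0.0028922879
Multiply by n: 240 * 0.0028922879 = 0.6941490960
Round to 4 dp: 0.6941

0.6941


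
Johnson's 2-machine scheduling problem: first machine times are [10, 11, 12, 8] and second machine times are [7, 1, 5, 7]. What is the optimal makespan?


Apply Johnson's rule:
  Group 1 (a <= b): []
  Group 2 (a > b): [(1, 10, 7), (4, 8, 7), (3, 12, 5), (2, 11, 1)]
Optimal job order: [1, 4, 3, 2]
Schedule:
  Job 1: M1 done at 10, M2 done at 17
  Job 4: M1 done at 18, M2 done at 25
  Job 3: M1 done at 30, M2 done at 35
  Job 2: M1 done at 41, M2 done at 42
Makespan = 42

42


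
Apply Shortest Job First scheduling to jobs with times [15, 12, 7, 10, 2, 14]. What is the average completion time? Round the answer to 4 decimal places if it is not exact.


SJF order (ascending): [2, 7, 10, 12, 14, 15]
Completion times:
  Job 1: burst=2, C=2
  Job 2: burst=7, C=9
  Job 3: burst=10, C=19
  Job 4: burst=12, C=31
  Job 5: burst=14, C=45
  Job 6: burst=15, C=60
Average completion = 166/6 = 27.6667

27.6667


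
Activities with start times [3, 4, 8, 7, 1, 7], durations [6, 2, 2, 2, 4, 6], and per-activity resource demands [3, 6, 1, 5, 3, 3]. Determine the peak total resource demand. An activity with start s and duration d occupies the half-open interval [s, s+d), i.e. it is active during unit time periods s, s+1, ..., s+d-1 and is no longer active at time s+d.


Each activity i is active on [start_i, start_i + duration_i).
Compute total resource usage per time slot:
  t=0: active resources = [], total = 0
  t=1: active resources = [3], total = 3
  t=2: active resources = [3], total = 3
  t=3: active resources = [3, 3], total = 6
  t=4: active resources = [3, 6, 3], total = 12
  t=5: active resources = [3, 6], total = 9
  t=6: active resources = [3], total = 3
  t=7: active resources = [3, 5, 3], total = 11
  t=8: active resources = [3, 1, 5, 3], total = 12
  t=9: active resources = [1, 3], total = 4
  t=10: active resources = [3], total = 3
  t=11: active resources = [3], total = 3
  t=12: active resources = [3], total = 3
Peak resource demand = 12

12


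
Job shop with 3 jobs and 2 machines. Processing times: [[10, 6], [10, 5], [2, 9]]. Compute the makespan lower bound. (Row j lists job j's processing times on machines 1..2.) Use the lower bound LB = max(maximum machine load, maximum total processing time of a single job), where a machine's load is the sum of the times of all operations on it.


Machine loads:
  Machine 1: 10 + 10 + 2 = 22
  Machine 2: 6 + 5 + 9 = 20
Max machine load = 22
Job totals:
  Job 1: 16
  Job 2: 15
  Job 3: 11
Max job total = 16
Lower bound = max(22, 16) = 22

22


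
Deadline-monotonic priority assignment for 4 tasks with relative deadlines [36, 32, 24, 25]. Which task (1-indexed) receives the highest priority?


Sort tasks by relative deadline (ascending):
  Task 3: deadline = 24
  Task 4: deadline = 25
  Task 2: deadline = 32
  Task 1: deadline = 36
Priority order (highest first): [3, 4, 2, 1]
Highest priority task = 3

3


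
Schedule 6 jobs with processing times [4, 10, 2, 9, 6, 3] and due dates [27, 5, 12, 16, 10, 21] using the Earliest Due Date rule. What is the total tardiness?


Sort by due date (EDD order): [(10, 5), (6, 10), (2, 12), (9, 16), (3, 21), (4, 27)]
Compute completion times and tardiness:
  Job 1: p=10, d=5, C=10, tardiness=max(0,10-5)=5
  Job 2: p=6, d=10, C=16, tardiness=max(0,16-10)=6
  Job 3: p=2, d=12, C=18, tardiness=max(0,18-12)=6
  Job 4: p=9, d=16, C=27, tardiness=max(0,27-16)=11
  Job 5: p=3, d=21, C=30, tardiness=max(0,30-21)=9
  Job 6: p=4, d=27, C=34, tardiness=max(0,34-27)=7
Total tardiness = 44

44


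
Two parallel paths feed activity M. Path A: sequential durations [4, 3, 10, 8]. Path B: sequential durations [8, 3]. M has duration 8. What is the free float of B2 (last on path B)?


ES(B2) = sum of predecessors on chain B = 8
EF(B2) = ES + duration = 8 + 3 = 11
Successor of B2 is M. ES(M) = max(sum(A), sum(B)) = max(25, 11) = 25
Free float = ES(successor) - EF(current) = 25 - 11 = 14

14


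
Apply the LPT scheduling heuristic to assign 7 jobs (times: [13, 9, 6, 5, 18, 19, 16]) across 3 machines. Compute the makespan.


Sort jobs in decreasing order (LPT): [19, 18, 16, 13, 9, 6, 5]
Assign each job to the least loaded machine:
  Machine 1: jobs [19, 6, 5], load = 30
  Machine 2: jobs [18, 9], load = 27
  Machine 3: jobs [16, 13], load = 29
Makespan = max load = 30

30


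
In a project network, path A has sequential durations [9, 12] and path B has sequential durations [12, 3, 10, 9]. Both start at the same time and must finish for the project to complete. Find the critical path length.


Path A total = 9 + 12 = 21
Path B total = 12 + 3 + 10 + 9 = 34
Critical path = longest path = max(21, 34) = 34

34


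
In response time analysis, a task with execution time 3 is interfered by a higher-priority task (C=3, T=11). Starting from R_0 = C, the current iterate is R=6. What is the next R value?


R_next = C + ceil(R_prev / T_hp) * C_hp
ceil(6 / 11) = ceil(0.5455) = 1
Interference = 1 * 3 = 3
R_next = 3 + 3 = 6
R_next = R_prev, so the iteration has converged (response time = 6).

6


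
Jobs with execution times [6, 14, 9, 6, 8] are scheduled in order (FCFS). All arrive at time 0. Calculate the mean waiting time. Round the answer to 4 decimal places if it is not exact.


FCFS order (as given): [6, 14, 9, 6, 8]
Waiting times:
  Job 1: wait = 0
  Job 2: wait = 6
  Job 3: wait = 20
  Job 4: wait = 29
  Job 5: wait = 35
Sum of waiting times = 90
Average waiting time = 90/5 = 18.0

18.0


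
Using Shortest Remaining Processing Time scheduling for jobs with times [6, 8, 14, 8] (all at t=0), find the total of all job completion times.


Since all jobs arrive at t=0, SRPT equals SPT ordering.
SPT order: [6, 8, 8, 14]
Completion times:
  Job 1: p=6, C=6
  Job 2: p=8, C=14
  Job 3: p=8, C=22
  Job 4: p=14, C=36
Total completion time = 6 + 14 + 22 + 36 = 78

78


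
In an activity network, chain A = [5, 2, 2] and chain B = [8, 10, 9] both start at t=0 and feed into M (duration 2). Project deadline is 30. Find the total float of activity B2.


Forward pass: ES(B2) = sum of predecessors on chain B = 8
EF = ES + duration = 8 + 10 = 18
Backward pass: LF(M) = deadline = 30; LS(M) = 30 - 2 = 28
LF(B2) = LS(M) - sum(successors on chain B) = 28 - 9 = 19
LS = LF - duration = 19 - 10 = 9
Total float = LS - ES = 9 - 8 = 1

1


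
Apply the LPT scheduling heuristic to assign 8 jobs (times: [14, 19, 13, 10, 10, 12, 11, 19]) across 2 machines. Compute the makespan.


Sort jobs in decreasing order (LPT): [19, 19, 14, 13, 12, 11, 10, 10]
Assign each job to the least loaded machine:
  Machine 1: jobs [19, 14, 11, 10], load = 54
  Machine 2: jobs [19, 13, 12, 10], load = 54
Makespan = max load = 54

54


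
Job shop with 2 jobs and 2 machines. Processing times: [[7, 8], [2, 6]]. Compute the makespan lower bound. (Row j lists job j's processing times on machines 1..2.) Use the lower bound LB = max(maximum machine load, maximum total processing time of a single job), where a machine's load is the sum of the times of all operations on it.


Machine loads:
  Machine 1: 7 + 2 = 9
  Machine 2: 8 + 6 = 14
Max machine load = 14
Job totals:
  Job 1: 15
  Job 2: 8
Max job total = 15
Lower bound = max(14, 15) = 15

15


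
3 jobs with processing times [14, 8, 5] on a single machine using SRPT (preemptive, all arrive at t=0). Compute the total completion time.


Since all jobs arrive at t=0, SRPT equals SPT ordering.
SPT order: [5, 8, 14]
Completion times:
  Job 1: p=5, C=5
  Job 2: p=8, C=13
  Job 3: p=14, C=27
Total completion time = 5 + 13 + 27 = 45

45


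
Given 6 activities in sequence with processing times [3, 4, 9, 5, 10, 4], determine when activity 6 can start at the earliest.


Activity 6 starts after activities 1 through 5 complete.
Predecessor durations: [3, 4, 9, 5, 10]
ES = 3 + 4 + 9 + 5 + 10 = 31

31


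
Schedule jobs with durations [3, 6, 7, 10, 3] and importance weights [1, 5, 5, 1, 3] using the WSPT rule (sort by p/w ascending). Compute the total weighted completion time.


Compute p/w ratios and sort ascending (WSPT): [(3, 3), (6, 5), (7, 5), (3, 1), (10, 1)]
Compute weighted completion times:
  Job (p=3,w=3): C=3, w*C=3*3=9
  Job (p=6,w=5): C=9, w*C=5*9=45
  Job (p=7,w=5): C=16, w*C=5*16=80
  Job (p=3,w=1): C=19, w*C=1*19=19
  Job (p=10,w=1): C=29, w*C=1*29=29
Total weighted completion time = 182

182


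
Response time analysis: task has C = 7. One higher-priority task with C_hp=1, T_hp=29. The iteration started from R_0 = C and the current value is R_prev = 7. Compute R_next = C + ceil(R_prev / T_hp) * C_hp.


R_next = C + ceil(R_prev / T_hp) * C_hp
ceil(7 / 29) = ceil(0.2414) = 1
Interference = 1 * 1 = 1
R_next = 7 + 1 = 8

8


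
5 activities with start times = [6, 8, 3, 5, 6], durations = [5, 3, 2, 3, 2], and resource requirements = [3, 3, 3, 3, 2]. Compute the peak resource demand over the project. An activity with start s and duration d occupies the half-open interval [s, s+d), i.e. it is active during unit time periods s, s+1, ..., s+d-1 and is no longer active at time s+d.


Each activity i is active on [start_i, start_i + duration_i).
Compute total resource usage per time slot:
  t=0: active resources = [], total = 0
  t=1: active resources = [], total = 0
  t=2: active resources = [], total = 0
  t=3: active resources = [3], total = 3
  t=4: active resources = [3], total = 3
  t=5: active resources = [3], total = 3
  t=6: active resources = [3, 3, 2], total = 8
  t=7: active resources = [3, 3, 2], total = 8
  t=8: active resources = [3, 3], total = 6
  t=9: active resources = [3, 3], total = 6
  t=10: active resources = [3, 3], total = 6
Peak resource demand = 8

8


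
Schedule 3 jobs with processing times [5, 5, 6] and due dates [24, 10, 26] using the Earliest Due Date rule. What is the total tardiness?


Sort by due date (EDD order): [(5, 10), (5, 24), (6, 26)]
Compute completion times and tardiness:
  Job 1: p=5, d=10, C=5, tardiness=max(0,5-10)=0
  Job 2: p=5, d=24, C=10, tardiness=max(0,10-24)=0
  Job 3: p=6, d=26, C=16, tardiness=max(0,16-26)=0
Total tardiness = 0

0


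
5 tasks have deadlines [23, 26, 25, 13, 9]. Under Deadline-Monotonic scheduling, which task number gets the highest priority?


Sort tasks by relative deadline (ascending):
  Task 5: deadline = 9
  Task 4: deadline = 13
  Task 1: deadline = 23
  Task 3: deadline = 25
  Task 2: deadline = 26
Priority order (highest first): [5, 4, 1, 3, 2]
Highest priority task = 5

5


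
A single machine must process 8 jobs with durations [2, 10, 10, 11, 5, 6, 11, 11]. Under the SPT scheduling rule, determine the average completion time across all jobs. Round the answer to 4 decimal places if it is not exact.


Sort jobs by processing time (SPT order): [2, 5, 6, 10, 10, 11, 11, 11]
Compute completion times sequentially:
  Job 1: processing = 2, completes at 2
  Job 2: processing = 5, completes at 7
  Job 3: processing = 6, completes at 13
  Job 4: processing = 10, completes at 23
  Job 5: processing = 10, completes at 33
  Job 6: processing = 11, completes at 44
  Job 7: processing = 11, completes at 55
  Job 8: processing = 11, completes at 66
Sum of completion times = 243
Average completion time = 243/8 = 30.375

30.375


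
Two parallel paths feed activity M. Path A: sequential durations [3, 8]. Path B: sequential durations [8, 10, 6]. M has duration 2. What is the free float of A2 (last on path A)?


ES(A2) = sum of predecessors on chain A = 3
EF(A2) = ES + duration = 3 + 8 = 11
Successor of A2 is M. ES(M) = max(sum(A), sum(B)) = max(11, 24) = 24
Free float = ES(successor) - EF(current) = 24 - 11 = 13

13


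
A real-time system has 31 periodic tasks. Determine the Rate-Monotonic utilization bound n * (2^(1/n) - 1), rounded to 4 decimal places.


Compute 2^(1/31) = 1.0226114356
Subtract 1: 1.0226114356 - 1 = 0.0226114356
Multiply by n: 31 * 0.0226114356 = 0.7009545036
Round to 4 dp: 0.7010

0.7010


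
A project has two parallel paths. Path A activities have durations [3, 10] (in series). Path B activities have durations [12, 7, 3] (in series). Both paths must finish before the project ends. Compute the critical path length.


Path A total = 3 + 10 = 13
Path B total = 12 + 7 + 3 = 22
Critical path = longest path = max(13, 22) = 22

22


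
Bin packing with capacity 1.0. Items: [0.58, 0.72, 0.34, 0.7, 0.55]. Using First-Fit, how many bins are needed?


Place items sequentially using First-Fit:
  Item 0.58 -> new Bin 1
  Item 0.72 -> new Bin 2
  Item 0.34 -> Bin 1 (now 0.92)
  Item 0.7 -> new Bin 3
  Item 0.55 -> new Bin 4
Total bins used = 4

4


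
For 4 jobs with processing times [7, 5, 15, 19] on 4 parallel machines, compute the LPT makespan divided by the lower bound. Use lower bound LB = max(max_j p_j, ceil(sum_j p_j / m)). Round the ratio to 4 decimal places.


LPT order: [19, 15, 7, 5]
Machine loads after assignment: [19, 15, 7, 5]
LPT makespan = 19
Lower bound = max(max_job, ceil(total/4)) = max(19, 12) = 19
Ratio = 19 / 19 = 1.0

1.0


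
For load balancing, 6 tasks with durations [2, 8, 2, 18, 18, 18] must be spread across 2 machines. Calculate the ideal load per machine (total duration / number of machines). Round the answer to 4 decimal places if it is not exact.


Total processing time = 2 + 8 + 2 + 18 + 18 + 18 = 66
Number of machines = 2
Ideal balanced load = 66 / 2 = 33.0

33.0


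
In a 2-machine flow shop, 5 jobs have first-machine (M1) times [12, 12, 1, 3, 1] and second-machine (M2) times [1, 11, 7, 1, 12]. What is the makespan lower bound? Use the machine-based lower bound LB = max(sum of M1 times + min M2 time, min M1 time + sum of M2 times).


LB1 = sum(M1 times) + min(M2 times) = 29 + 1 = 30
LB2 = min(M1 times) + sum(M2 times) = 1 + 32 = 33
Lower bound = max(LB1, LB2) = max(30, 33) = 33

33


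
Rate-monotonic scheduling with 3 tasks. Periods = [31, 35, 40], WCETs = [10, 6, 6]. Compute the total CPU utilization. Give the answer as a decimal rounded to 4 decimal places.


Compute individual utilizations (exact fractions):
  Task 1: C/T = 10/31 (approx. 0.3226)
  Task 2: C/T = 6/35 (approx. 0.1714)
  Task 3: C/T = 6/40 = 3/20 (approx. 0.15)
Total utilization U = 10/31 + 6/35 + 3/20 = 559/868
Rounded to 4 decimal places: U = 0.6440
RM (Liu & Layland) bound for 3 tasks = 0.779763; compare with U = 559/868 (approx. 0.644009)
U <= bound, so schedulable by RM sufficient condition.

0.6440


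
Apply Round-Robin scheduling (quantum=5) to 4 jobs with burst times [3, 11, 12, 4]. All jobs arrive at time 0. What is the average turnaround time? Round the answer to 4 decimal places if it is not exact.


Time quantum = 5
Execution trace:
  J1 runs 3 units, time = 3
  J2 runs 5 units, time = 8
  J3 runs 5 units, time = 13
  J4 runs 4 units, time = 17
  J2 runs 5 units, time = 22
  J3 runs 5 units, time = 27
  J2 runs 1 units, time = 28
  J3 runs 2 units, time = 30
Finish times: [3, 28, 30, 17]
Average turnaround = 78/4 = 19.5

19.5


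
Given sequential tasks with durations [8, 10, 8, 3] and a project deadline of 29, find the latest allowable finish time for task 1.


LF(activity 1) = deadline - sum of successor durations
Successors: activities 2 through 4 with durations [10, 8, 3]
Sum of successor durations = 21
LF = 29 - 21 = 8

8


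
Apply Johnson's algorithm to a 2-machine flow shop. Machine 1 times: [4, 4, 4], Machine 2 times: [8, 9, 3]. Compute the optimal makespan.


Apply Johnson's rule:
  Group 1 (a <= b): [(1, 4, 8), (2, 4, 9)]
  Group 2 (a > b): [(3, 4, 3)]
Optimal job order: [1, 2, 3]
Schedule:
  Job 1: M1 done at 4, M2 done at 12
  Job 2: M1 done at 8, M2 done at 21
  Job 3: M1 done at 12, M2 done at 24
Makespan = 24

24


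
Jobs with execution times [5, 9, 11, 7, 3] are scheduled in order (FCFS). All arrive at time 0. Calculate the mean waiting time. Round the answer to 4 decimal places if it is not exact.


FCFS order (as given): [5, 9, 11, 7, 3]
Waiting times:
  Job 1: wait = 0
  Job 2: wait = 5
  Job 3: wait = 14
  Job 4: wait = 25
  Job 5: wait = 32
Sum of waiting times = 76
Average waiting time = 76/5 = 15.2

15.2


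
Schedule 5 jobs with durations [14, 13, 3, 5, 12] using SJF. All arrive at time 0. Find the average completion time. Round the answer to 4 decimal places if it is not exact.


SJF order (ascending): [3, 5, 12, 13, 14]
Completion times:
  Job 1: burst=3, C=3
  Job 2: burst=5, C=8
  Job 3: burst=12, C=20
  Job 4: burst=13, C=33
  Job 5: burst=14, C=47
Average completion = 111/5 = 22.2

22.2


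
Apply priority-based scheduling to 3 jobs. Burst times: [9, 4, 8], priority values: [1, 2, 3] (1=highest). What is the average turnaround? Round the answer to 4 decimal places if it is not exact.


Sort by priority (ascending = highest first):
Order: [(1, 9), (2, 4), (3, 8)]
Completion times:
  Priority 1, burst=9, C=9
  Priority 2, burst=4, C=13
  Priority 3, burst=8, C=21
Average turnaround = 43/3 = 14.3333

14.3333


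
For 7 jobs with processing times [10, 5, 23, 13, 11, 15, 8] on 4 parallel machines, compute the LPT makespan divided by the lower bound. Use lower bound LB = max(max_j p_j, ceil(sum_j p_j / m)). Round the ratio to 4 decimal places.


LPT order: [23, 15, 13, 11, 10, 8, 5]
Machine loads after assignment: [23, 20, 21, 21]
LPT makespan = 23
Lower bound = max(max_job, ceil(total/4)) = max(23, 22) = 23
Ratio = 23 / 23 = 1.0

1.0


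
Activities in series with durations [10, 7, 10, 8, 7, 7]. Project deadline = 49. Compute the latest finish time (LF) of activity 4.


LF(activity 4) = deadline - sum of successor durations
Successors: activities 5 through 6 with durations [7, 7]
Sum of successor durations = 14
LF = 49 - 14 = 35

35


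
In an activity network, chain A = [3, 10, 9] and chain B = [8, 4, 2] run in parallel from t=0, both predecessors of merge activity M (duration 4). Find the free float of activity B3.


ES(B3) = sum of predecessors on chain B = 12
EF(B3) = ES + duration = 12 + 2 = 14
Successor of B3 is M. ES(M) = max(sum(A), sum(B)) = max(22, 14) = 22
Free float = ES(successor) - EF(current) = 22 - 14 = 8

8


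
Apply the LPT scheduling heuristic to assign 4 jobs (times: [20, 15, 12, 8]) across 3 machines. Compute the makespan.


Sort jobs in decreasing order (LPT): [20, 15, 12, 8]
Assign each job to the least loaded machine:
  Machine 1: jobs [20], load = 20
  Machine 2: jobs [15], load = 15
  Machine 3: jobs [12, 8], load = 20
Makespan = max load = 20

20


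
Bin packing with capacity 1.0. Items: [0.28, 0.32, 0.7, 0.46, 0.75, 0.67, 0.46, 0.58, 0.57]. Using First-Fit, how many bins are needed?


Place items sequentially using First-Fit:
  Item 0.28 -> new Bin 1
  Item 0.32 -> Bin 1 (now 0.6)
  Item 0.7 -> new Bin 2
  Item 0.46 -> new Bin 3
  Item 0.75 -> new Bin 4
  Item 0.67 -> new Bin 5
  Item 0.46 -> Bin 3 (now 0.92)
  Item 0.58 -> new Bin 6
  Item 0.57 -> new Bin 7
Total bins used = 7

7


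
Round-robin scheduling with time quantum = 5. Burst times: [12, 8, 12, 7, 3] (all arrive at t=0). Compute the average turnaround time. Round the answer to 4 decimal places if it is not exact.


Time quantum = 5
Execution trace:
  J1 runs 5 units, time = 5
  J2 runs 5 units, time = 10
  J3 runs 5 units, time = 15
  J4 runs 5 units, time = 20
  J5 runs 3 units, time = 23
  J1 runs 5 units, time = 28
  J2 runs 3 units, time = 31
  J3 runs 5 units, time = 36
  J4 runs 2 units, time = 38
  J1 runs 2 units, time = 40
  J3 runs 2 units, time = 42
Finish times: [40, 31, 42, 38, 23]
Average turnaround = 174/5 = 34.8

34.8


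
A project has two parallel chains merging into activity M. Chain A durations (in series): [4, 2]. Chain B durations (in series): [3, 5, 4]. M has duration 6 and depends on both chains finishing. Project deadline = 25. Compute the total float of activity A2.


Forward pass: ES(A2) = sum of predecessors on chain A = 4
EF = ES + duration = 4 + 2 = 6
Backward pass: LF(M) = deadline = 25; LS(M) = 25 - 6 = 19
LF(A2) = LS(M) - sum(successors on chain A) = 19 - 0 = 19
LS = LF - duration = 19 - 2 = 17
Total float = LS - ES = 17 - 4 = 13

13


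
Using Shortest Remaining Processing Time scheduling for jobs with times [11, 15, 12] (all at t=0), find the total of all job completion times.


Since all jobs arrive at t=0, SRPT equals SPT ordering.
SPT order: [11, 12, 15]
Completion times:
  Job 1: p=11, C=11
  Job 2: p=12, C=23
  Job 3: p=15, C=38
Total completion time = 11 + 23 + 38 = 72

72


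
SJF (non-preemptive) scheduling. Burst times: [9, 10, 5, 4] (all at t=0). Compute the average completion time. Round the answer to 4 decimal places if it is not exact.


SJF order (ascending): [4, 5, 9, 10]
Completion times:
  Job 1: burst=4, C=4
  Job 2: burst=5, C=9
  Job 3: burst=9, C=18
  Job 4: burst=10, C=28
Average completion = 59/4 = 14.75

14.75


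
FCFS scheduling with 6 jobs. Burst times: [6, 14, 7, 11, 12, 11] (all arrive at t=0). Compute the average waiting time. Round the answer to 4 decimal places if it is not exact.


FCFS order (as given): [6, 14, 7, 11, 12, 11]
Waiting times:
  Job 1: wait = 0
  Job 2: wait = 6
  Job 3: wait = 20
  Job 4: wait = 27
  Job 5: wait = 38
  Job 6: wait = 50
Sum of waiting times = 141
Average waiting time = 141/6 = 23.5

23.5


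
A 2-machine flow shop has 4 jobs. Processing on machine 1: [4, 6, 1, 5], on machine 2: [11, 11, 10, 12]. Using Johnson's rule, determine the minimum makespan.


Apply Johnson's rule:
  Group 1 (a <= b): [(3, 1, 10), (1, 4, 11), (4, 5, 12), (2, 6, 11)]
  Group 2 (a > b): []
Optimal job order: [3, 1, 4, 2]
Schedule:
  Job 3: M1 done at 1, M2 done at 11
  Job 1: M1 done at 5, M2 done at 22
  Job 4: M1 done at 10, M2 done at 34
  Job 2: M1 done at 16, M2 done at 45
Makespan = 45

45


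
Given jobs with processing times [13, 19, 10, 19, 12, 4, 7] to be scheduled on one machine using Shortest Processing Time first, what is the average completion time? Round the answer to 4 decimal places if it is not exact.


Sort jobs by processing time (SPT order): [4, 7, 10, 12, 13, 19, 19]
Compute completion times sequentially:
  Job 1: processing = 4, completes at 4
  Job 2: processing = 7, completes at 11
  Job 3: processing = 10, completes at 21
  Job 4: processing = 12, completes at 33
  Job 5: processing = 13, completes at 46
  Job 6: processing = 19, completes at 65
  Job 7: processing = 19, completes at 84
Sum of completion times = 264
Average completion time = 264/7 = 37.7143

37.7143


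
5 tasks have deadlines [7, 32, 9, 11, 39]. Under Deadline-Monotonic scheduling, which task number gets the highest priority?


Sort tasks by relative deadline (ascending):
  Task 1: deadline = 7
  Task 3: deadline = 9
  Task 4: deadline = 11
  Task 2: deadline = 32
  Task 5: deadline = 39
Priority order (highest first): [1, 3, 4, 2, 5]
Highest priority task = 1

1


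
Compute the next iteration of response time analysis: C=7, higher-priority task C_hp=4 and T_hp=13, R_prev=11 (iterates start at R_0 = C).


R_next = C + ceil(R_prev / T_hp) * C_hp
ceil(11 / 13) = ceil(0.8462) = 1
Interference = 1 * 4 = 4
R_next = 7 + 4 = 11
R_next = R_prev, so the iteration has converged (response time = 11).

11


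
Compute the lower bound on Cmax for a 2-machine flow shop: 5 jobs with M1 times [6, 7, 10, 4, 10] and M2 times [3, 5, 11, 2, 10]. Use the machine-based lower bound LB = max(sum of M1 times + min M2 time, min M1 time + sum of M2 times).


LB1 = sum(M1 times) + min(M2 times) = 37 + 2 = 39
LB2 = min(M1 times) + sum(M2 times) = 4 + 31 = 35
Lower bound = max(LB1, LB2) = max(39, 35) = 39

39


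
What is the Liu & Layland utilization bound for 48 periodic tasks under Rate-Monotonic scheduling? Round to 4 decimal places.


Compute 2^(1/48) = 1.0145453349
Subtract 1: 1.0145453349 - 1 = 0.0145453349
Multiply by n: 48 * 0.0145453349 = 0.6981760752
Round to 4 dp: 0.6982

0.6982


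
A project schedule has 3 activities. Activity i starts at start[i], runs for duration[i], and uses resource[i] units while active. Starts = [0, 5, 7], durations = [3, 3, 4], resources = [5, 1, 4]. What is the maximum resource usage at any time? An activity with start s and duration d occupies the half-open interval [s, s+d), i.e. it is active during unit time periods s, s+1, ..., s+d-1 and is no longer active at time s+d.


Each activity i is active on [start_i, start_i + duration_i).
Compute total resource usage per time slot:
  t=0: active resources = [5], total = 5
  t=1: active resources = [5], total = 5
  t=2: active resources = [5], total = 5
  t=3: active resources = [], total = 0
  t=4: active resources = [], total = 0
  t=5: active resources = [1], total = 1
  t=6: active resources = [1], total = 1
  t=7: active resources = [1, 4], total = 5
  t=8: active resources = [4], total = 4
  t=9: active resources = [4], total = 4
  t=10: active resources = [4], total = 4
Peak resource demand = 5

5


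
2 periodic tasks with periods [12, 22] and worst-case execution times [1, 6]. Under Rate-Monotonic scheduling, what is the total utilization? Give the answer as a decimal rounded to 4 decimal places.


Compute individual utilizations (exact fractions):
  Task 1: C/T = 1/12 (approx. 0.0833)
  Task 2: C/T = 6/22 = 3/11 (approx. 0.2727)
Total utilization U = 1/12 + 3/11 = 47/132
Rounded to 4 decimal places: U = 0.3561
RM (Liu & Layland) bound for 2 tasks = 0.828427; compare with U = 47/132 (approx. 0.356061)
U <= bound, so schedulable by RM sufficient condition.

0.3561


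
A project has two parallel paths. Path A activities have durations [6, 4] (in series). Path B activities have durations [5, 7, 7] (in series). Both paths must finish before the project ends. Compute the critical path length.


Path A total = 6 + 4 = 10
Path B total = 5 + 7 + 7 = 19
Critical path = longest path = max(10, 19) = 19

19


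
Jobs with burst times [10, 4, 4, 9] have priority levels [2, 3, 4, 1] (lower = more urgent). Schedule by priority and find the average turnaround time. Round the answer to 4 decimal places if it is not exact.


Sort by priority (ascending = highest first):
Order: [(1, 9), (2, 10), (3, 4), (4, 4)]
Completion times:
  Priority 1, burst=9, C=9
  Priority 2, burst=10, C=19
  Priority 3, burst=4, C=23
  Priority 4, burst=4, C=27
Average turnaround = 78/4 = 19.5

19.5


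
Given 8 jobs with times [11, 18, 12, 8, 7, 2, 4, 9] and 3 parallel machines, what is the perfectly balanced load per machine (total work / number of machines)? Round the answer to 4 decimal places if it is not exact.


Total processing time = 11 + 18 + 12 + 8 + 7 + 2 + 4 + 9 = 71
Number of machines = 3
Ideal balanced load = 71 / 3 = 23.6667

23.6667


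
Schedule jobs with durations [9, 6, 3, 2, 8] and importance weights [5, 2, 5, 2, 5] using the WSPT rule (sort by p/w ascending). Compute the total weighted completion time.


Compute p/w ratios and sort ascending (WSPT): [(3, 5), (2, 2), (8, 5), (9, 5), (6, 2)]
Compute weighted completion times:
  Job (p=3,w=5): C=3, w*C=5*3=15
  Job (p=2,w=2): C=5, w*C=2*5=10
  Job (p=8,w=5): C=13, w*C=5*13=65
  Job (p=9,w=5): C=22, w*C=5*22=110
  Job (p=6,w=2): C=28, w*C=2*28=56
Total weighted completion time = 256

256


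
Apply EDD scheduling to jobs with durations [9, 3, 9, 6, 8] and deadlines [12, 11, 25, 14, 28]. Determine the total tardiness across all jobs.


Sort by due date (EDD order): [(3, 11), (9, 12), (6, 14), (9, 25), (8, 28)]
Compute completion times and tardiness:
  Job 1: p=3, d=11, C=3, tardiness=max(0,3-11)=0
  Job 2: p=9, d=12, C=12, tardiness=max(0,12-12)=0
  Job 3: p=6, d=14, C=18, tardiness=max(0,18-14)=4
  Job 4: p=9, d=25, C=27, tardiness=max(0,27-25)=2
  Job 5: p=8, d=28, C=35, tardiness=max(0,35-28)=7
Total tardiness = 13

13


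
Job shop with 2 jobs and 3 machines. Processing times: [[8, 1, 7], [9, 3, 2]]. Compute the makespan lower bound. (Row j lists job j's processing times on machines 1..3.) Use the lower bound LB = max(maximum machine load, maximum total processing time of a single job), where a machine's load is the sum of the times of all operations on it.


Machine loads:
  Machine 1: 8 + 9 = 17
  Machine 2: 1 + 3 = 4
  Machine 3: 7 + 2 = 9
Max machine load = 17
Job totals:
  Job 1: 16
  Job 2: 14
Max job total = 16
Lower bound = max(17, 16) = 17

17


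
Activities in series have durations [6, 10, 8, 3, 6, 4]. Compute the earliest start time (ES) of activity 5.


Activity 5 starts after activities 1 through 4 complete.
Predecessor durations: [6, 10, 8, 3]
ES = 6 + 10 + 8 + 3 = 27

27


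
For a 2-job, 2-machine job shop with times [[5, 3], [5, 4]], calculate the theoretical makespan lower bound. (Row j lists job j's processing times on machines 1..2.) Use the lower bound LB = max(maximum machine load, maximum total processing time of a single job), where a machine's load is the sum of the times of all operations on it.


Machine loads:
  Machine 1: 5 + 5 = 10
  Machine 2: 3 + 4 = 7
Max machine load = 10
Job totals:
  Job 1: 8
  Job 2: 9
Max job total = 9
Lower bound = max(10, 9) = 10

10


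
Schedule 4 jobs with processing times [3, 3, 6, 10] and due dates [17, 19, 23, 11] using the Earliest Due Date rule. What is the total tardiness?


Sort by due date (EDD order): [(10, 11), (3, 17), (3, 19), (6, 23)]
Compute completion times and tardiness:
  Job 1: p=10, d=11, C=10, tardiness=max(0,10-11)=0
  Job 2: p=3, d=17, C=13, tardiness=max(0,13-17)=0
  Job 3: p=3, d=19, C=16, tardiness=max(0,16-19)=0
  Job 4: p=6, d=23, C=22, tardiness=max(0,22-23)=0
Total tardiness = 0

0


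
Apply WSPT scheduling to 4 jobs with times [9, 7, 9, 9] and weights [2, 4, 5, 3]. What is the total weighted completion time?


Compute p/w ratios and sort ascending (WSPT): [(7, 4), (9, 5), (9, 3), (9, 2)]
Compute weighted completion times:
  Job (p=7,w=4): C=7, w*C=4*7=28
  Job (p=9,w=5): C=16, w*C=5*16=80
  Job (p=9,w=3): C=25, w*C=3*25=75
  Job (p=9,w=2): C=34, w*C=2*34=68
Total weighted completion time = 251

251


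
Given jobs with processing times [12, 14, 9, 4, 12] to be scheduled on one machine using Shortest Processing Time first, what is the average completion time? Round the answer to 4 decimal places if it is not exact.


Sort jobs by processing time (SPT order): [4, 9, 12, 12, 14]
Compute completion times sequentially:
  Job 1: processing = 4, completes at 4
  Job 2: processing = 9, completes at 13
  Job 3: processing = 12, completes at 25
  Job 4: processing = 12, completes at 37
  Job 5: processing = 14, completes at 51
Sum of completion times = 130
Average completion time = 130/5 = 26.0

26.0


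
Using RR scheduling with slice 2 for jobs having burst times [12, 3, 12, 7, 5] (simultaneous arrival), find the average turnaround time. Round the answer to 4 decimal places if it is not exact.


Time quantum = 2
Execution trace:
  J1 runs 2 units, time = 2
  J2 runs 2 units, time = 4
  J3 runs 2 units, time = 6
  J4 runs 2 units, time = 8
  J5 runs 2 units, time = 10
  J1 runs 2 units, time = 12
  J2 runs 1 units, time = 13
  J3 runs 2 units, time = 15
  J4 runs 2 units, time = 17
  J5 runs 2 units, time = 19
  J1 runs 2 units, time = 21
  J3 runs 2 units, time = 23
  J4 runs 2 units, time = 25
  J5 runs 1 units, time = 26
  J1 runs 2 units, time = 28
  J3 runs 2 units, time = 30
  J4 runs 1 units, time = 31
  J1 runs 2 units, time = 33
  J3 runs 2 units, time = 35
  J1 runs 2 units, time = 37
  J3 runs 2 units, time = 39
Finish times: [37, 13, 39, 31, 26]
Average turnaround = 146/5 = 29.2

29.2


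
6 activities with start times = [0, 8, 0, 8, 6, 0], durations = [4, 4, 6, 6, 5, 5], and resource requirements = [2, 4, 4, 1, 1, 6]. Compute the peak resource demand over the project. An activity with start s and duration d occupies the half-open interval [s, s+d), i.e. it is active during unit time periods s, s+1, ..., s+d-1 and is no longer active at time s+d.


Each activity i is active on [start_i, start_i + duration_i).
Compute total resource usage per time slot:
  t=0: active resources = [2, 4, 6], total = 12
  t=1: active resources = [2, 4, 6], total = 12
  t=2: active resources = [2, 4, 6], total = 12
  t=3: active resources = [2, 4, 6], total = 12
  t=4: active resources = [4, 6], total = 10
  t=5: active resources = [4], total = 4
  t=6: active resources = [1], total = 1
  t=7: active resources = [1], total = 1
  t=8: active resources = [4, 1, 1], total = 6
  t=9: active resources = [4, 1, 1], total = 6
  t=10: active resources = [4, 1, 1], total = 6
  t=11: active resources = [4, 1], total = 5
  t=12: active resources = [1], total = 1
  t=13: active resources = [1], total = 1
Peak resource demand = 12

12


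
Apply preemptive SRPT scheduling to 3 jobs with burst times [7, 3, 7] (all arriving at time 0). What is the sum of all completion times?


Since all jobs arrive at t=0, SRPT equals SPT ordering.
SPT order: [3, 7, 7]
Completion times:
  Job 1: p=3, C=3
  Job 2: p=7, C=10
  Job 3: p=7, C=17
Total completion time = 3 + 10 + 17 = 30

30


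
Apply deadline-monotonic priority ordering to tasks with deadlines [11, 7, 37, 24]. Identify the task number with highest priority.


Sort tasks by relative deadline (ascending):
  Task 2: deadline = 7
  Task 1: deadline = 11
  Task 4: deadline = 24
  Task 3: deadline = 37
Priority order (highest first): [2, 1, 4, 3]
Highest priority task = 2

2


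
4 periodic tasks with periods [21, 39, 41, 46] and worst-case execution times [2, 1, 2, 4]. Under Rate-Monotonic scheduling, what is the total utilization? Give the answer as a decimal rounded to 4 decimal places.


Compute individual utilizations (exact fractions):
  Task 1: C/T = 2/21 (approx. 0.0952)
  Task 2: C/T = 1/39 (approx. 0.0256)
  Task 3: C/T = 2/41 (approx. 0.0488)
  Task 4: C/T = 4/46 = 2/23 (approx. 0.087)
Total utilization U = 2/21 + 1/39 + 2/41 + 2/23 = 22021/85813
Rounded to 4 decimal places: U = 0.2566
RM (Liu & Layland) bound for 4 tasks = 0.756828; compare with U = 22021/85813 (approx. 0.256616)
U <= bound, so schedulable by RM sufficient condition.

0.2566


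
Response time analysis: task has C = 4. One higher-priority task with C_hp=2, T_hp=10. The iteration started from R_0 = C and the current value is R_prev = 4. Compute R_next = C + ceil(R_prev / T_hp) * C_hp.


R_next = C + ceil(R_prev / T_hp) * C_hp
ceil(4 / 10) = ceil(0.4) = 1
Interference = 1 * 2 = 2
R_next = 4 + 2 = 6

6


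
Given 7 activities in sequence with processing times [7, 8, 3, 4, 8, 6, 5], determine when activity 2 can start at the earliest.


Activity 2 starts after activities 1 through 1 complete.
Predecessor durations: [7]
ES = 7 = 7

7
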